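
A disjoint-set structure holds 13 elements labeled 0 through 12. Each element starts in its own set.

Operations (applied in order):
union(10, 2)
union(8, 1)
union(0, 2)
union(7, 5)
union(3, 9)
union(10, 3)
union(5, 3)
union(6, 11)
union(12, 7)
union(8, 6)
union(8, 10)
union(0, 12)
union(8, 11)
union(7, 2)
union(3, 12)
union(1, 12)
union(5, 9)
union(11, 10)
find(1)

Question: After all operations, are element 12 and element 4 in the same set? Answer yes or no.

Answer: no

Derivation:
Step 1: union(10, 2) -> merged; set of 10 now {2, 10}
Step 2: union(8, 1) -> merged; set of 8 now {1, 8}
Step 3: union(0, 2) -> merged; set of 0 now {0, 2, 10}
Step 4: union(7, 5) -> merged; set of 7 now {5, 7}
Step 5: union(3, 9) -> merged; set of 3 now {3, 9}
Step 6: union(10, 3) -> merged; set of 10 now {0, 2, 3, 9, 10}
Step 7: union(5, 3) -> merged; set of 5 now {0, 2, 3, 5, 7, 9, 10}
Step 8: union(6, 11) -> merged; set of 6 now {6, 11}
Step 9: union(12, 7) -> merged; set of 12 now {0, 2, 3, 5, 7, 9, 10, 12}
Step 10: union(8, 6) -> merged; set of 8 now {1, 6, 8, 11}
Step 11: union(8, 10) -> merged; set of 8 now {0, 1, 2, 3, 5, 6, 7, 8, 9, 10, 11, 12}
Step 12: union(0, 12) -> already same set; set of 0 now {0, 1, 2, 3, 5, 6, 7, 8, 9, 10, 11, 12}
Step 13: union(8, 11) -> already same set; set of 8 now {0, 1, 2, 3, 5, 6, 7, 8, 9, 10, 11, 12}
Step 14: union(7, 2) -> already same set; set of 7 now {0, 1, 2, 3, 5, 6, 7, 8, 9, 10, 11, 12}
Step 15: union(3, 12) -> already same set; set of 3 now {0, 1, 2, 3, 5, 6, 7, 8, 9, 10, 11, 12}
Step 16: union(1, 12) -> already same set; set of 1 now {0, 1, 2, 3, 5, 6, 7, 8, 9, 10, 11, 12}
Step 17: union(5, 9) -> already same set; set of 5 now {0, 1, 2, 3, 5, 6, 7, 8, 9, 10, 11, 12}
Step 18: union(11, 10) -> already same set; set of 11 now {0, 1, 2, 3, 5, 6, 7, 8, 9, 10, 11, 12}
Step 19: find(1) -> no change; set of 1 is {0, 1, 2, 3, 5, 6, 7, 8, 9, 10, 11, 12}
Set of 12: {0, 1, 2, 3, 5, 6, 7, 8, 9, 10, 11, 12}; 4 is not a member.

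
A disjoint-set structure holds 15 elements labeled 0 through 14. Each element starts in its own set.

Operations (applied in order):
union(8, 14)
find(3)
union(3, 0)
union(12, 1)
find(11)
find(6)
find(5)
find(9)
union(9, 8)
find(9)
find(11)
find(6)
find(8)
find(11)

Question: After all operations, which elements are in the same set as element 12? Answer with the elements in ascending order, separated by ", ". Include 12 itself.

Answer: 1, 12

Derivation:
Step 1: union(8, 14) -> merged; set of 8 now {8, 14}
Step 2: find(3) -> no change; set of 3 is {3}
Step 3: union(3, 0) -> merged; set of 3 now {0, 3}
Step 4: union(12, 1) -> merged; set of 12 now {1, 12}
Step 5: find(11) -> no change; set of 11 is {11}
Step 6: find(6) -> no change; set of 6 is {6}
Step 7: find(5) -> no change; set of 5 is {5}
Step 8: find(9) -> no change; set of 9 is {9}
Step 9: union(9, 8) -> merged; set of 9 now {8, 9, 14}
Step 10: find(9) -> no change; set of 9 is {8, 9, 14}
Step 11: find(11) -> no change; set of 11 is {11}
Step 12: find(6) -> no change; set of 6 is {6}
Step 13: find(8) -> no change; set of 8 is {8, 9, 14}
Step 14: find(11) -> no change; set of 11 is {11}
Component of 12: {1, 12}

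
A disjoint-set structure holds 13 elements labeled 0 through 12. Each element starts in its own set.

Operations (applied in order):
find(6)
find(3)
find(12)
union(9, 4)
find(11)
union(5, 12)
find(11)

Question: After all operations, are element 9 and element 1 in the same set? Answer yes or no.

Step 1: find(6) -> no change; set of 6 is {6}
Step 2: find(3) -> no change; set of 3 is {3}
Step 3: find(12) -> no change; set of 12 is {12}
Step 4: union(9, 4) -> merged; set of 9 now {4, 9}
Step 5: find(11) -> no change; set of 11 is {11}
Step 6: union(5, 12) -> merged; set of 5 now {5, 12}
Step 7: find(11) -> no change; set of 11 is {11}
Set of 9: {4, 9}; 1 is not a member.

Answer: no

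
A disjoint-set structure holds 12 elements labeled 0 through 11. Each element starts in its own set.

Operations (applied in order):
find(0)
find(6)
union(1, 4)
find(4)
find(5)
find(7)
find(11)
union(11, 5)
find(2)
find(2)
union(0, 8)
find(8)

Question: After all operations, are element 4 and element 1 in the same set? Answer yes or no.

Step 1: find(0) -> no change; set of 0 is {0}
Step 2: find(6) -> no change; set of 6 is {6}
Step 3: union(1, 4) -> merged; set of 1 now {1, 4}
Step 4: find(4) -> no change; set of 4 is {1, 4}
Step 5: find(5) -> no change; set of 5 is {5}
Step 6: find(7) -> no change; set of 7 is {7}
Step 7: find(11) -> no change; set of 11 is {11}
Step 8: union(11, 5) -> merged; set of 11 now {5, 11}
Step 9: find(2) -> no change; set of 2 is {2}
Step 10: find(2) -> no change; set of 2 is {2}
Step 11: union(0, 8) -> merged; set of 0 now {0, 8}
Step 12: find(8) -> no change; set of 8 is {0, 8}
Set of 4: {1, 4}; 1 is a member.

Answer: yes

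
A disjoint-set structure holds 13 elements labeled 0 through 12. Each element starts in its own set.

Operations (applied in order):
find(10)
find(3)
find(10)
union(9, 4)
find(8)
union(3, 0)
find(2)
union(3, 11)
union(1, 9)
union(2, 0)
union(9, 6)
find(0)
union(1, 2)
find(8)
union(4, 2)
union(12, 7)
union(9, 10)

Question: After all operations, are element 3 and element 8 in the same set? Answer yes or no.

Answer: no

Derivation:
Step 1: find(10) -> no change; set of 10 is {10}
Step 2: find(3) -> no change; set of 3 is {3}
Step 3: find(10) -> no change; set of 10 is {10}
Step 4: union(9, 4) -> merged; set of 9 now {4, 9}
Step 5: find(8) -> no change; set of 8 is {8}
Step 6: union(3, 0) -> merged; set of 3 now {0, 3}
Step 7: find(2) -> no change; set of 2 is {2}
Step 8: union(3, 11) -> merged; set of 3 now {0, 3, 11}
Step 9: union(1, 9) -> merged; set of 1 now {1, 4, 9}
Step 10: union(2, 0) -> merged; set of 2 now {0, 2, 3, 11}
Step 11: union(9, 6) -> merged; set of 9 now {1, 4, 6, 9}
Step 12: find(0) -> no change; set of 0 is {0, 2, 3, 11}
Step 13: union(1, 2) -> merged; set of 1 now {0, 1, 2, 3, 4, 6, 9, 11}
Step 14: find(8) -> no change; set of 8 is {8}
Step 15: union(4, 2) -> already same set; set of 4 now {0, 1, 2, 3, 4, 6, 9, 11}
Step 16: union(12, 7) -> merged; set of 12 now {7, 12}
Step 17: union(9, 10) -> merged; set of 9 now {0, 1, 2, 3, 4, 6, 9, 10, 11}
Set of 3: {0, 1, 2, 3, 4, 6, 9, 10, 11}; 8 is not a member.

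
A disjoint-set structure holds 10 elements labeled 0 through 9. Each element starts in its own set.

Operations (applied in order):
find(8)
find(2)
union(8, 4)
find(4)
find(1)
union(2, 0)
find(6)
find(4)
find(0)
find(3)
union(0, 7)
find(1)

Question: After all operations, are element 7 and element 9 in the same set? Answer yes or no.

Step 1: find(8) -> no change; set of 8 is {8}
Step 2: find(2) -> no change; set of 2 is {2}
Step 3: union(8, 4) -> merged; set of 8 now {4, 8}
Step 4: find(4) -> no change; set of 4 is {4, 8}
Step 5: find(1) -> no change; set of 1 is {1}
Step 6: union(2, 0) -> merged; set of 2 now {0, 2}
Step 7: find(6) -> no change; set of 6 is {6}
Step 8: find(4) -> no change; set of 4 is {4, 8}
Step 9: find(0) -> no change; set of 0 is {0, 2}
Step 10: find(3) -> no change; set of 3 is {3}
Step 11: union(0, 7) -> merged; set of 0 now {0, 2, 7}
Step 12: find(1) -> no change; set of 1 is {1}
Set of 7: {0, 2, 7}; 9 is not a member.

Answer: no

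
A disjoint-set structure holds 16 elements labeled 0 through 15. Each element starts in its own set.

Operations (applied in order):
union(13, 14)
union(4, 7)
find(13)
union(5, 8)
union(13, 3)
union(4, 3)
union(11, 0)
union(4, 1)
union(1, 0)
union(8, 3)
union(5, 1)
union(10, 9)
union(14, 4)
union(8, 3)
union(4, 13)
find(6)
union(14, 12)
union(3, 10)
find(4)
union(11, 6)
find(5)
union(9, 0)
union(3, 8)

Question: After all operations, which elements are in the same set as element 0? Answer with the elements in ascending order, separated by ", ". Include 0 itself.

Answer: 0, 1, 3, 4, 5, 6, 7, 8, 9, 10, 11, 12, 13, 14

Derivation:
Step 1: union(13, 14) -> merged; set of 13 now {13, 14}
Step 2: union(4, 7) -> merged; set of 4 now {4, 7}
Step 3: find(13) -> no change; set of 13 is {13, 14}
Step 4: union(5, 8) -> merged; set of 5 now {5, 8}
Step 5: union(13, 3) -> merged; set of 13 now {3, 13, 14}
Step 6: union(4, 3) -> merged; set of 4 now {3, 4, 7, 13, 14}
Step 7: union(11, 0) -> merged; set of 11 now {0, 11}
Step 8: union(4, 1) -> merged; set of 4 now {1, 3, 4, 7, 13, 14}
Step 9: union(1, 0) -> merged; set of 1 now {0, 1, 3, 4, 7, 11, 13, 14}
Step 10: union(8, 3) -> merged; set of 8 now {0, 1, 3, 4, 5, 7, 8, 11, 13, 14}
Step 11: union(5, 1) -> already same set; set of 5 now {0, 1, 3, 4, 5, 7, 8, 11, 13, 14}
Step 12: union(10, 9) -> merged; set of 10 now {9, 10}
Step 13: union(14, 4) -> already same set; set of 14 now {0, 1, 3, 4, 5, 7, 8, 11, 13, 14}
Step 14: union(8, 3) -> already same set; set of 8 now {0, 1, 3, 4, 5, 7, 8, 11, 13, 14}
Step 15: union(4, 13) -> already same set; set of 4 now {0, 1, 3, 4, 5, 7, 8, 11, 13, 14}
Step 16: find(6) -> no change; set of 6 is {6}
Step 17: union(14, 12) -> merged; set of 14 now {0, 1, 3, 4, 5, 7, 8, 11, 12, 13, 14}
Step 18: union(3, 10) -> merged; set of 3 now {0, 1, 3, 4, 5, 7, 8, 9, 10, 11, 12, 13, 14}
Step 19: find(4) -> no change; set of 4 is {0, 1, 3, 4, 5, 7, 8, 9, 10, 11, 12, 13, 14}
Step 20: union(11, 6) -> merged; set of 11 now {0, 1, 3, 4, 5, 6, 7, 8, 9, 10, 11, 12, 13, 14}
Step 21: find(5) -> no change; set of 5 is {0, 1, 3, 4, 5, 6, 7, 8, 9, 10, 11, 12, 13, 14}
Step 22: union(9, 0) -> already same set; set of 9 now {0, 1, 3, 4, 5, 6, 7, 8, 9, 10, 11, 12, 13, 14}
Step 23: union(3, 8) -> already same set; set of 3 now {0, 1, 3, 4, 5, 6, 7, 8, 9, 10, 11, 12, 13, 14}
Component of 0: {0, 1, 3, 4, 5, 6, 7, 8, 9, 10, 11, 12, 13, 14}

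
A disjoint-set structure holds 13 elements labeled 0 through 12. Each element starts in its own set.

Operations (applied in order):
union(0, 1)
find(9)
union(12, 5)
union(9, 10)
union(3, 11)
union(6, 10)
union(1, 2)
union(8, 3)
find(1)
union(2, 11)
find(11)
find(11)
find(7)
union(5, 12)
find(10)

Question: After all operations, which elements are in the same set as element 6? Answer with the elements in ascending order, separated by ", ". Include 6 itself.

Answer: 6, 9, 10

Derivation:
Step 1: union(0, 1) -> merged; set of 0 now {0, 1}
Step 2: find(9) -> no change; set of 9 is {9}
Step 3: union(12, 5) -> merged; set of 12 now {5, 12}
Step 4: union(9, 10) -> merged; set of 9 now {9, 10}
Step 5: union(3, 11) -> merged; set of 3 now {3, 11}
Step 6: union(6, 10) -> merged; set of 6 now {6, 9, 10}
Step 7: union(1, 2) -> merged; set of 1 now {0, 1, 2}
Step 8: union(8, 3) -> merged; set of 8 now {3, 8, 11}
Step 9: find(1) -> no change; set of 1 is {0, 1, 2}
Step 10: union(2, 11) -> merged; set of 2 now {0, 1, 2, 3, 8, 11}
Step 11: find(11) -> no change; set of 11 is {0, 1, 2, 3, 8, 11}
Step 12: find(11) -> no change; set of 11 is {0, 1, 2, 3, 8, 11}
Step 13: find(7) -> no change; set of 7 is {7}
Step 14: union(5, 12) -> already same set; set of 5 now {5, 12}
Step 15: find(10) -> no change; set of 10 is {6, 9, 10}
Component of 6: {6, 9, 10}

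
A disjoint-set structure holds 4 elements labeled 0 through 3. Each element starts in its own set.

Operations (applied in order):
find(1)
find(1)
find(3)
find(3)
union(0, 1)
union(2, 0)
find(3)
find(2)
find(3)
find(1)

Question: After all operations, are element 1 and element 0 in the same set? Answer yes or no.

Answer: yes

Derivation:
Step 1: find(1) -> no change; set of 1 is {1}
Step 2: find(1) -> no change; set of 1 is {1}
Step 3: find(3) -> no change; set of 3 is {3}
Step 4: find(3) -> no change; set of 3 is {3}
Step 5: union(0, 1) -> merged; set of 0 now {0, 1}
Step 6: union(2, 0) -> merged; set of 2 now {0, 1, 2}
Step 7: find(3) -> no change; set of 3 is {3}
Step 8: find(2) -> no change; set of 2 is {0, 1, 2}
Step 9: find(3) -> no change; set of 3 is {3}
Step 10: find(1) -> no change; set of 1 is {0, 1, 2}
Set of 1: {0, 1, 2}; 0 is a member.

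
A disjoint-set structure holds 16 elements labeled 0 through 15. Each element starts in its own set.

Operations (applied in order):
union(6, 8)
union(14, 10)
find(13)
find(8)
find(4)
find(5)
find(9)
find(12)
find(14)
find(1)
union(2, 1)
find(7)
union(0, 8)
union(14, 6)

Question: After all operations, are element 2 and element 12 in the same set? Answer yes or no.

Answer: no

Derivation:
Step 1: union(6, 8) -> merged; set of 6 now {6, 8}
Step 2: union(14, 10) -> merged; set of 14 now {10, 14}
Step 3: find(13) -> no change; set of 13 is {13}
Step 4: find(8) -> no change; set of 8 is {6, 8}
Step 5: find(4) -> no change; set of 4 is {4}
Step 6: find(5) -> no change; set of 5 is {5}
Step 7: find(9) -> no change; set of 9 is {9}
Step 8: find(12) -> no change; set of 12 is {12}
Step 9: find(14) -> no change; set of 14 is {10, 14}
Step 10: find(1) -> no change; set of 1 is {1}
Step 11: union(2, 1) -> merged; set of 2 now {1, 2}
Step 12: find(7) -> no change; set of 7 is {7}
Step 13: union(0, 8) -> merged; set of 0 now {0, 6, 8}
Step 14: union(14, 6) -> merged; set of 14 now {0, 6, 8, 10, 14}
Set of 2: {1, 2}; 12 is not a member.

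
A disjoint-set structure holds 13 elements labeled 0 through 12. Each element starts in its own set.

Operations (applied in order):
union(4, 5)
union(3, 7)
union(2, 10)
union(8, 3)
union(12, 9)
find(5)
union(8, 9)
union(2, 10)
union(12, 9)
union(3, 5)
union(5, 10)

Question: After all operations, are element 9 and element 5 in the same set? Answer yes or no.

Answer: yes

Derivation:
Step 1: union(4, 5) -> merged; set of 4 now {4, 5}
Step 2: union(3, 7) -> merged; set of 3 now {3, 7}
Step 3: union(2, 10) -> merged; set of 2 now {2, 10}
Step 4: union(8, 3) -> merged; set of 8 now {3, 7, 8}
Step 5: union(12, 9) -> merged; set of 12 now {9, 12}
Step 6: find(5) -> no change; set of 5 is {4, 5}
Step 7: union(8, 9) -> merged; set of 8 now {3, 7, 8, 9, 12}
Step 8: union(2, 10) -> already same set; set of 2 now {2, 10}
Step 9: union(12, 9) -> already same set; set of 12 now {3, 7, 8, 9, 12}
Step 10: union(3, 5) -> merged; set of 3 now {3, 4, 5, 7, 8, 9, 12}
Step 11: union(5, 10) -> merged; set of 5 now {2, 3, 4, 5, 7, 8, 9, 10, 12}
Set of 9: {2, 3, 4, 5, 7, 8, 9, 10, 12}; 5 is a member.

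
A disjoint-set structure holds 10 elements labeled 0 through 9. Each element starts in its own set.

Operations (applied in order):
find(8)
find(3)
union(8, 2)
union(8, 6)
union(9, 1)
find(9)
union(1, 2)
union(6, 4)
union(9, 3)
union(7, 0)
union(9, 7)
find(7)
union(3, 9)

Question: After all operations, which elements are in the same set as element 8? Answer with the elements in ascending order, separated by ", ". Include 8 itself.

Step 1: find(8) -> no change; set of 8 is {8}
Step 2: find(3) -> no change; set of 3 is {3}
Step 3: union(8, 2) -> merged; set of 8 now {2, 8}
Step 4: union(8, 6) -> merged; set of 8 now {2, 6, 8}
Step 5: union(9, 1) -> merged; set of 9 now {1, 9}
Step 6: find(9) -> no change; set of 9 is {1, 9}
Step 7: union(1, 2) -> merged; set of 1 now {1, 2, 6, 8, 9}
Step 8: union(6, 4) -> merged; set of 6 now {1, 2, 4, 6, 8, 9}
Step 9: union(9, 3) -> merged; set of 9 now {1, 2, 3, 4, 6, 8, 9}
Step 10: union(7, 0) -> merged; set of 7 now {0, 7}
Step 11: union(9, 7) -> merged; set of 9 now {0, 1, 2, 3, 4, 6, 7, 8, 9}
Step 12: find(7) -> no change; set of 7 is {0, 1, 2, 3, 4, 6, 7, 8, 9}
Step 13: union(3, 9) -> already same set; set of 3 now {0, 1, 2, 3, 4, 6, 7, 8, 9}
Component of 8: {0, 1, 2, 3, 4, 6, 7, 8, 9}

Answer: 0, 1, 2, 3, 4, 6, 7, 8, 9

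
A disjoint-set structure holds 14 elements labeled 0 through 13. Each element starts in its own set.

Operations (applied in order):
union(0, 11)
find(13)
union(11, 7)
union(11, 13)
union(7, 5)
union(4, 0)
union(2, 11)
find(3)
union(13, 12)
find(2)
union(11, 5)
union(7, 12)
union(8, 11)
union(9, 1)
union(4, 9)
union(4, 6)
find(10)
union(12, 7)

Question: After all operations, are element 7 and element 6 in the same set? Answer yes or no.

Step 1: union(0, 11) -> merged; set of 0 now {0, 11}
Step 2: find(13) -> no change; set of 13 is {13}
Step 3: union(11, 7) -> merged; set of 11 now {0, 7, 11}
Step 4: union(11, 13) -> merged; set of 11 now {0, 7, 11, 13}
Step 5: union(7, 5) -> merged; set of 7 now {0, 5, 7, 11, 13}
Step 6: union(4, 0) -> merged; set of 4 now {0, 4, 5, 7, 11, 13}
Step 7: union(2, 11) -> merged; set of 2 now {0, 2, 4, 5, 7, 11, 13}
Step 8: find(3) -> no change; set of 3 is {3}
Step 9: union(13, 12) -> merged; set of 13 now {0, 2, 4, 5, 7, 11, 12, 13}
Step 10: find(2) -> no change; set of 2 is {0, 2, 4, 5, 7, 11, 12, 13}
Step 11: union(11, 5) -> already same set; set of 11 now {0, 2, 4, 5, 7, 11, 12, 13}
Step 12: union(7, 12) -> already same set; set of 7 now {0, 2, 4, 5, 7, 11, 12, 13}
Step 13: union(8, 11) -> merged; set of 8 now {0, 2, 4, 5, 7, 8, 11, 12, 13}
Step 14: union(9, 1) -> merged; set of 9 now {1, 9}
Step 15: union(4, 9) -> merged; set of 4 now {0, 1, 2, 4, 5, 7, 8, 9, 11, 12, 13}
Step 16: union(4, 6) -> merged; set of 4 now {0, 1, 2, 4, 5, 6, 7, 8, 9, 11, 12, 13}
Step 17: find(10) -> no change; set of 10 is {10}
Step 18: union(12, 7) -> already same set; set of 12 now {0, 1, 2, 4, 5, 6, 7, 8, 9, 11, 12, 13}
Set of 7: {0, 1, 2, 4, 5, 6, 7, 8, 9, 11, 12, 13}; 6 is a member.

Answer: yes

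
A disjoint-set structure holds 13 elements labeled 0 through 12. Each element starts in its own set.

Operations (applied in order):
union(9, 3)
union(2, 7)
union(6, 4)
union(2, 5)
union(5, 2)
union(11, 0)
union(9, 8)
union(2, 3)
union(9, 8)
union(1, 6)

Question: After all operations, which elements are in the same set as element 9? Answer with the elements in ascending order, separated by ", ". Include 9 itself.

Step 1: union(9, 3) -> merged; set of 9 now {3, 9}
Step 2: union(2, 7) -> merged; set of 2 now {2, 7}
Step 3: union(6, 4) -> merged; set of 6 now {4, 6}
Step 4: union(2, 5) -> merged; set of 2 now {2, 5, 7}
Step 5: union(5, 2) -> already same set; set of 5 now {2, 5, 7}
Step 6: union(11, 0) -> merged; set of 11 now {0, 11}
Step 7: union(9, 8) -> merged; set of 9 now {3, 8, 9}
Step 8: union(2, 3) -> merged; set of 2 now {2, 3, 5, 7, 8, 9}
Step 9: union(9, 8) -> already same set; set of 9 now {2, 3, 5, 7, 8, 9}
Step 10: union(1, 6) -> merged; set of 1 now {1, 4, 6}
Component of 9: {2, 3, 5, 7, 8, 9}

Answer: 2, 3, 5, 7, 8, 9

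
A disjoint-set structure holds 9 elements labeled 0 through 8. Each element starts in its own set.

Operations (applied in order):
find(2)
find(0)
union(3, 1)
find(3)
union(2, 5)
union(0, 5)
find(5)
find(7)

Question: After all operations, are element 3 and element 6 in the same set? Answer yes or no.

Answer: no

Derivation:
Step 1: find(2) -> no change; set of 2 is {2}
Step 2: find(0) -> no change; set of 0 is {0}
Step 3: union(3, 1) -> merged; set of 3 now {1, 3}
Step 4: find(3) -> no change; set of 3 is {1, 3}
Step 5: union(2, 5) -> merged; set of 2 now {2, 5}
Step 6: union(0, 5) -> merged; set of 0 now {0, 2, 5}
Step 7: find(5) -> no change; set of 5 is {0, 2, 5}
Step 8: find(7) -> no change; set of 7 is {7}
Set of 3: {1, 3}; 6 is not a member.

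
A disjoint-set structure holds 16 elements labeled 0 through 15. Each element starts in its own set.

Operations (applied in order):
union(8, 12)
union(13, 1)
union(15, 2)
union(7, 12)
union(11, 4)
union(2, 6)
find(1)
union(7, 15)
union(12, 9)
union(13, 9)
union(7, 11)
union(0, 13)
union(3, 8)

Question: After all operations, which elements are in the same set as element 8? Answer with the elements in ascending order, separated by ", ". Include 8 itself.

Answer: 0, 1, 2, 3, 4, 6, 7, 8, 9, 11, 12, 13, 15

Derivation:
Step 1: union(8, 12) -> merged; set of 8 now {8, 12}
Step 2: union(13, 1) -> merged; set of 13 now {1, 13}
Step 3: union(15, 2) -> merged; set of 15 now {2, 15}
Step 4: union(7, 12) -> merged; set of 7 now {7, 8, 12}
Step 5: union(11, 4) -> merged; set of 11 now {4, 11}
Step 6: union(2, 6) -> merged; set of 2 now {2, 6, 15}
Step 7: find(1) -> no change; set of 1 is {1, 13}
Step 8: union(7, 15) -> merged; set of 7 now {2, 6, 7, 8, 12, 15}
Step 9: union(12, 9) -> merged; set of 12 now {2, 6, 7, 8, 9, 12, 15}
Step 10: union(13, 9) -> merged; set of 13 now {1, 2, 6, 7, 8, 9, 12, 13, 15}
Step 11: union(7, 11) -> merged; set of 7 now {1, 2, 4, 6, 7, 8, 9, 11, 12, 13, 15}
Step 12: union(0, 13) -> merged; set of 0 now {0, 1, 2, 4, 6, 7, 8, 9, 11, 12, 13, 15}
Step 13: union(3, 8) -> merged; set of 3 now {0, 1, 2, 3, 4, 6, 7, 8, 9, 11, 12, 13, 15}
Component of 8: {0, 1, 2, 3, 4, 6, 7, 8, 9, 11, 12, 13, 15}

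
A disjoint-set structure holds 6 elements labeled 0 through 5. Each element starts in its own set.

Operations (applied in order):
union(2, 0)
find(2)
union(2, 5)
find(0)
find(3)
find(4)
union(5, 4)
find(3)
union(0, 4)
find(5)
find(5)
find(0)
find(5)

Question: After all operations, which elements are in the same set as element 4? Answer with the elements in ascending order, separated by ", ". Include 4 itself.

Answer: 0, 2, 4, 5

Derivation:
Step 1: union(2, 0) -> merged; set of 2 now {0, 2}
Step 2: find(2) -> no change; set of 2 is {0, 2}
Step 3: union(2, 5) -> merged; set of 2 now {0, 2, 5}
Step 4: find(0) -> no change; set of 0 is {0, 2, 5}
Step 5: find(3) -> no change; set of 3 is {3}
Step 6: find(4) -> no change; set of 4 is {4}
Step 7: union(5, 4) -> merged; set of 5 now {0, 2, 4, 5}
Step 8: find(3) -> no change; set of 3 is {3}
Step 9: union(0, 4) -> already same set; set of 0 now {0, 2, 4, 5}
Step 10: find(5) -> no change; set of 5 is {0, 2, 4, 5}
Step 11: find(5) -> no change; set of 5 is {0, 2, 4, 5}
Step 12: find(0) -> no change; set of 0 is {0, 2, 4, 5}
Step 13: find(5) -> no change; set of 5 is {0, 2, 4, 5}
Component of 4: {0, 2, 4, 5}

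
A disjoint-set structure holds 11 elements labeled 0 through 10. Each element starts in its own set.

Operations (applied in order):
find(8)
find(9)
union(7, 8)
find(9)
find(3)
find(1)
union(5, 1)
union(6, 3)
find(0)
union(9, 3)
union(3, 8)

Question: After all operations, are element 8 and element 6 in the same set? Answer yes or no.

Answer: yes

Derivation:
Step 1: find(8) -> no change; set of 8 is {8}
Step 2: find(9) -> no change; set of 9 is {9}
Step 3: union(7, 8) -> merged; set of 7 now {7, 8}
Step 4: find(9) -> no change; set of 9 is {9}
Step 5: find(3) -> no change; set of 3 is {3}
Step 6: find(1) -> no change; set of 1 is {1}
Step 7: union(5, 1) -> merged; set of 5 now {1, 5}
Step 8: union(6, 3) -> merged; set of 6 now {3, 6}
Step 9: find(0) -> no change; set of 0 is {0}
Step 10: union(9, 3) -> merged; set of 9 now {3, 6, 9}
Step 11: union(3, 8) -> merged; set of 3 now {3, 6, 7, 8, 9}
Set of 8: {3, 6, 7, 8, 9}; 6 is a member.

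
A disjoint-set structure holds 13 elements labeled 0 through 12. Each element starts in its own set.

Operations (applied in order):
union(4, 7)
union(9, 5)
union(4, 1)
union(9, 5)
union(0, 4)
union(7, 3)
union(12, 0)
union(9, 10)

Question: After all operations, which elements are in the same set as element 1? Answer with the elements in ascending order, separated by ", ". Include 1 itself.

Answer: 0, 1, 3, 4, 7, 12

Derivation:
Step 1: union(4, 7) -> merged; set of 4 now {4, 7}
Step 2: union(9, 5) -> merged; set of 9 now {5, 9}
Step 3: union(4, 1) -> merged; set of 4 now {1, 4, 7}
Step 4: union(9, 5) -> already same set; set of 9 now {5, 9}
Step 5: union(0, 4) -> merged; set of 0 now {0, 1, 4, 7}
Step 6: union(7, 3) -> merged; set of 7 now {0, 1, 3, 4, 7}
Step 7: union(12, 0) -> merged; set of 12 now {0, 1, 3, 4, 7, 12}
Step 8: union(9, 10) -> merged; set of 9 now {5, 9, 10}
Component of 1: {0, 1, 3, 4, 7, 12}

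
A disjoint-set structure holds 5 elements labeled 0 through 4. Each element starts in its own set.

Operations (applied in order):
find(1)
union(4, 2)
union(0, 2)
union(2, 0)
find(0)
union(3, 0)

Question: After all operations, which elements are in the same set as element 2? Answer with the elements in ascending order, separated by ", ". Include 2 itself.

Answer: 0, 2, 3, 4

Derivation:
Step 1: find(1) -> no change; set of 1 is {1}
Step 2: union(4, 2) -> merged; set of 4 now {2, 4}
Step 3: union(0, 2) -> merged; set of 0 now {0, 2, 4}
Step 4: union(2, 0) -> already same set; set of 2 now {0, 2, 4}
Step 5: find(0) -> no change; set of 0 is {0, 2, 4}
Step 6: union(3, 0) -> merged; set of 3 now {0, 2, 3, 4}
Component of 2: {0, 2, 3, 4}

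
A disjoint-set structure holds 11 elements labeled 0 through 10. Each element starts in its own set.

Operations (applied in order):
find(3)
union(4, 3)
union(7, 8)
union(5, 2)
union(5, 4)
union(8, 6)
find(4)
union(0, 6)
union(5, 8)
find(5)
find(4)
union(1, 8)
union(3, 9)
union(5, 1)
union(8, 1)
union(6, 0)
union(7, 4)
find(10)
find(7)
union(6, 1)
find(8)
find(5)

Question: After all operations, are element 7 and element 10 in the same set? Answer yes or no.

Answer: no

Derivation:
Step 1: find(3) -> no change; set of 3 is {3}
Step 2: union(4, 3) -> merged; set of 4 now {3, 4}
Step 3: union(7, 8) -> merged; set of 7 now {7, 8}
Step 4: union(5, 2) -> merged; set of 5 now {2, 5}
Step 5: union(5, 4) -> merged; set of 5 now {2, 3, 4, 5}
Step 6: union(8, 6) -> merged; set of 8 now {6, 7, 8}
Step 7: find(4) -> no change; set of 4 is {2, 3, 4, 5}
Step 8: union(0, 6) -> merged; set of 0 now {0, 6, 7, 8}
Step 9: union(5, 8) -> merged; set of 5 now {0, 2, 3, 4, 5, 6, 7, 8}
Step 10: find(5) -> no change; set of 5 is {0, 2, 3, 4, 5, 6, 7, 8}
Step 11: find(4) -> no change; set of 4 is {0, 2, 3, 4, 5, 6, 7, 8}
Step 12: union(1, 8) -> merged; set of 1 now {0, 1, 2, 3, 4, 5, 6, 7, 8}
Step 13: union(3, 9) -> merged; set of 3 now {0, 1, 2, 3, 4, 5, 6, 7, 8, 9}
Step 14: union(5, 1) -> already same set; set of 5 now {0, 1, 2, 3, 4, 5, 6, 7, 8, 9}
Step 15: union(8, 1) -> already same set; set of 8 now {0, 1, 2, 3, 4, 5, 6, 7, 8, 9}
Step 16: union(6, 0) -> already same set; set of 6 now {0, 1, 2, 3, 4, 5, 6, 7, 8, 9}
Step 17: union(7, 4) -> already same set; set of 7 now {0, 1, 2, 3, 4, 5, 6, 7, 8, 9}
Step 18: find(10) -> no change; set of 10 is {10}
Step 19: find(7) -> no change; set of 7 is {0, 1, 2, 3, 4, 5, 6, 7, 8, 9}
Step 20: union(6, 1) -> already same set; set of 6 now {0, 1, 2, 3, 4, 5, 6, 7, 8, 9}
Step 21: find(8) -> no change; set of 8 is {0, 1, 2, 3, 4, 5, 6, 7, 8, 9}
Step 22: find(5) -> no change; set of 5 is {0, 1, 2, 3, 4, 5, 6, 7, 8, 9}
Set of 7: {0, 1, 2, 3, 4, 5, 6, 7, 8, 9}; 10 is not a member.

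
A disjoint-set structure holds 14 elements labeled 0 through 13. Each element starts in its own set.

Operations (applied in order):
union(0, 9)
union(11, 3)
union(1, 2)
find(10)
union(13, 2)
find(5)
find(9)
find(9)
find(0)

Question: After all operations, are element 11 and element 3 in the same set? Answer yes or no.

Answer: yes

Derivation:
Step 1: union(0, 9) -> merged; set of 0 now {0, 9}
Step 2: union(11, 3) -> merged; set of 11 now {3, 11}
Step 3: union(1, 2) -> merged; set of 1 now {1, 2}
Step 4: find(10) -> no change; set of 10 is {10}
Step 5: union(13, 2) -> merged; set of 13 now {1, 2, 13}
Step 6: find(5) -> no change; set of 5 is {5}
Step 7: find(9) -> no change; set of 9 is {0, 9}
Step 8: find(9) -> no change; set of 9 is {0, 9}
Step 9: find(0) -> no change; set of 0 is {0, 9}
Set of 11: {3, 11}; 3 is a member.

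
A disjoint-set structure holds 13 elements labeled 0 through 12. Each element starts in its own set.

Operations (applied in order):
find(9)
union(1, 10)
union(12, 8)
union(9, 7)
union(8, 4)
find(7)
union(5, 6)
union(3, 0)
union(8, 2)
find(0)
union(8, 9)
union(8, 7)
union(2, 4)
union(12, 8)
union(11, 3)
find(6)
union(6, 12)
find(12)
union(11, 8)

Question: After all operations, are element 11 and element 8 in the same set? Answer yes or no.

Answer: yes

Derivation:
Step 1: find(9) -> no change; set of 9 is {9}
Step 2: union(1, 10) -> merged; set of 1 now {1, 10}
Step 3: union(12, 8) -> merged; set of 12 now {8, 12}
Step 4: union(9, 7) -> merged; set of 9 now {7, 9}
Step 5: union(8, 4) -> merged; set of 8 now {4, 8, 12}
Step 6: find(7) -> no change; set of 7 is {7, 9}
Step 7: union(5, 6) -> merged; set of 5 now {5, 6}
Step 8: union(3, 0) -> merged; set of 3 now {0, 3}
Step 9: union(8, 2) -> merged; set of 8 now {2, 4, 8, 12}
Step 10: find(0) -> no change; set of 0 is {0, 3}
Step 11: union(8, 9) -> merged; set of 8 now {2, 4, 7, 8, 9, 12}
Step 12: union(8, 7) -> already same set; set of 8 now {2, 4, 7, 8, 9, 12}
Step 13: union(2, 4) -> already same set; set of 2 now {2, 4, 7, 8, 9, 12}
Step 14: union(12, 8) -> already same set; set of 12 now {2, 4, 7, 8, 9, 12}
Step 15: union(11, 3) -> merged; set of 11 now {0, 3, 11}
Step 16: find(6) -> no change; set of 6 is {5, 6}
Step 17: union(6, 12) -> merged; set of 6 now {2, 4, 5, 6, 7, 8, 9, 12}
Step 18: find(12) -> no change; set of 12 is {2, 4, 5, 6, 7, 8, 9, 12}
Step 19: union(11, 8) -> merged; set of 11 now {0, 2, 3, 4, 5, 6, 7, 8, 9, 11, 12}
Set of 11: {0, 2, 3, 4, 5, 6, 7, 8, 9, 11, 12}; 8 is a member.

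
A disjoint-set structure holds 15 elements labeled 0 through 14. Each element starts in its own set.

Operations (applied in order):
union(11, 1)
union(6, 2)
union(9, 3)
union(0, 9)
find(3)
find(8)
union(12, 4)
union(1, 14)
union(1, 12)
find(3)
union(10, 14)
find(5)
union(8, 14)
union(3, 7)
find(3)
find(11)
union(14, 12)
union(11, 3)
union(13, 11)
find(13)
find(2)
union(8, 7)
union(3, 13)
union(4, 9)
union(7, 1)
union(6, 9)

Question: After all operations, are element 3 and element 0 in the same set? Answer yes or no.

Step 1: union(11, 1) -> merged; set of 11 now {1, 11}
Step 2: union(6, 2) -> merged; set of 6 now {2, 6}
Step 3: union(9, 3) -> merged; set of 9 now {3, 9}
Step 4: union(0, 9) -> merged; set of 0 now {0, 3, 9}
Step 5: find(3) -> no change; set of 3 is {0, 3, 9}
Step 6: find(8) -> no change; set of 8 is {8}
Step 7: union(12, 4) -> merged; set of 12 now {4, 12}
Step 8: union(1, 14) -> merged; set of 1 now {1, 11, 14}
Step 9: union(1, 12) -> merged; set of 1 now {1, 4, 11, 12, 14}
Step 10: find(3) -> no change; set of 3 is {0, 3, 9}
Step 11: union(10, 14) -> merged; set of 10 now {1, 4, 10, 11, 12, 14}
Step 12: find(5) -> no change; set of 5 is {5}
Step 13: union(8, 14) -> merged; set of 8 now {1, 4, 8, 10, 11, 12, 14}
Step 14: union(3, 7) -> merged; set of 3 now {0, 3, 7, 9}
Step 15: find(3) -> no change; set of 3 is {0, 3, 7, 9}
Step 16: find(11) -> no change; set of 11 is {1, 4, 8, 10, 11, 12, 14}
Step 17: union(14, 12) -> already same set; set of 14 now {1, 4, 8, 10, 11, 12, 14}
Step 18: union(11, 3) -> merged; set of 11 now {0, 1, 3, 4, 7, 8, 9, 10, 11, 12, 14}
Step 19: union(13, 11) -> merged; set of 13 now {0, 1, 3, 4, 7, 8, 9, 10, 11, 12, 13, 14}
Step 20: find(13) -> no change; set of 13 is {0, 1, 3, 4, 7, 8, 9, 10, 11, 12, 13, 14}
Step 21: find(2) -> no change; set of 2 is {2, 6}
Step 22: union(8, 7) -> already same set; set of 8 now {0, 1, 3, 4, 7, 8, 9, 10, 11, 12, 13, 14}
Step 23: union(3, 13) -> already same set; set of 3 now {0, 1, 3, 4, 7, 8, 9, 10, 11, 12, 13, 14}
Step 24: union(4, 9) -> already same set; set of 4 now {0, 1, 3, 4, 7, 8, 9, 10, 11, 12, 13, 14}
Step 25: union(7, 1) -> already same set; set of 7 now {0, 1, 3, 4, 7, 8, 9, 10, 11, 12, 13, 14}
Step 26: union(6, 9) -> merged; set of 6 now {0, 1, 2, 3, 4, 6, 7, 8, 9, 10, 11, 12, 13, 14}
Set of 3: {0, 1, 2, 3, 4, 6, 7, 8, 9, 10, 11, 12, 13, 14}; 0 is a member.

Answer: yes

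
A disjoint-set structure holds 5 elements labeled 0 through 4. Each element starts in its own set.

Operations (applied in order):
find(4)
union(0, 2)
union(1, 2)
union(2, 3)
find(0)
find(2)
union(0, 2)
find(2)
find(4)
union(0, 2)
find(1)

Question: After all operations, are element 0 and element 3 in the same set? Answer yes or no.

Answer: yes

Derivation:
Step 1: find(4) -> no change; set of 4 is {4}
Step 2: union(0, 2) -> merged; set of 0 now {0, 2}
Step 3: union(1, 2) -> merged; set of 1 now {0, 1, 2}
Step 4: union(2, 3) -> merged; set of 2 now {0, 1, 2, 3}
Step 5: find(0) -> no change; set of 0 is {0, 1, 2, 3}
Step 6: find(2) -> no change; set of 2 is {0, 1, 2, 3}
Step 7: union(0, 2) -> already same set; set of 0 now {0, 1, 2, 3}
Step 8: find(2) -> no change; set of 2 is {0, 1, 2, 3}
Step 9: find(4) -> no change; set of 4 is {4}
Step 10: union(0, 2) -> already same set; set of 0 now {0, 1, 2, 3}
Step 11: find(1) -> no change; set of 1 is {0, 1, 2, 3}
Set of 0: {0, 1, 2, 3}; 3 is a member.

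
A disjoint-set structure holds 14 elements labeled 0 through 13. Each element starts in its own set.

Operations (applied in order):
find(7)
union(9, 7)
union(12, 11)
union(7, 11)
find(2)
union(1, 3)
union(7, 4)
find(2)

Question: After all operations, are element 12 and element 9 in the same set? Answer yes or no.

Answer: yes

Derivation:
Step 1: find(7) -> no change; set of 7 is {7}
Step 2: union(9, 7) -> merged; set of 9 now {7, 9}
Step 3: union(12, 11) -> merged; set of 12 now {11, 12}
Step 4: union(7, 11) -> merged; set of 7 now {7, 9, 11, 12}
Step 5: find(2) -> no change; set of 2 is {2}
Step 6: union(1, 3) -> merged; set of 1 now {1, 3}
Step 7: union(7, 4) -> merged; set of 7 now {4, 7, 9, 11, 12}
Step 8: find(2) -> no change; set of 2 is {2}
Set of 12: {4, 7, 9, 11, 12}; 9 is a member.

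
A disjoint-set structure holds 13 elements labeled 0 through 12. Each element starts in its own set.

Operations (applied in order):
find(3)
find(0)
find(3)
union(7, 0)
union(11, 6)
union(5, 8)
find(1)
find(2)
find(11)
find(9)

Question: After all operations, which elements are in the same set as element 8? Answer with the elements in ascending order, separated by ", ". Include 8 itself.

Step 1: find(3) -> no change; set of 3 is {3}
Step 2: find(0) -> no change; set of 0 is {0}
Step 3: find(3) -> no change; set of 3 is {3}
Step 4: union(7, 0) -> merged; set of 7 now {0, 7}
Step 5: union(11, 6) -> merged; set of 11 now {6, 11}
Step 6: union(5, 8) -> merged; set of 5 now {5, 8}
Step 7: find(1) -> no change; set of 1 is {1}
Step 8: find(2) -> no change; set of 2 is {2}
Step 9: find(11) -> no change; set of 11 is {6, 11}
Step 10: find(9) -> no change; set of 9 is {9}
Component of 8: {5, 8}

Answer: 5, 8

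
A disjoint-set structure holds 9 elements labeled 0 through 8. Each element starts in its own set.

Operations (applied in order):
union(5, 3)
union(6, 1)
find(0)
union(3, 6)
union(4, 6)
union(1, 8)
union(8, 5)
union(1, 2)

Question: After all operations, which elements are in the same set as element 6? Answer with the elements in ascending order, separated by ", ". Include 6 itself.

Step 1: union(5, 3) -> merged; set of 5 now {3, 5}
Step 2: union(6, 1) -> merged; set of 6 now {1, 6}
Step 3: find(0) -> no change; set of 0 is {0}
Step 4: union(3, 6) -> merged; set of 3 now {1, 3, 5, 6}
Step 5: union(4, 6) -> merged; set of 4 now {1, 3, 4, 5, 6}
Step 6: union(1, 8) -> merged; set of 1 now {1, 3, 4, 5, 6, 8}
Step 7: union(8, 5) -> already same set; set of 8 now {1, 3, 4, 5, 6, 8}
Step 8: union(1, 2) -> merged; set of 1 now {1, 2, 3, 4, 5, 6, 8}
Component of 6: {1, 2, 3, 4, 5, 6, 8}

Answer: 1, 2, 3, 4, 5, 6, 8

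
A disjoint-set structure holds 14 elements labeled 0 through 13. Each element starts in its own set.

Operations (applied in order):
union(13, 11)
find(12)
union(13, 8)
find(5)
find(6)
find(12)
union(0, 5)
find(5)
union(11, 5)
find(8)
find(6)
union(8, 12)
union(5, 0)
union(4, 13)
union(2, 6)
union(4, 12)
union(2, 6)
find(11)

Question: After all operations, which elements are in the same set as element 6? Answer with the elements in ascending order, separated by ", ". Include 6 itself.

Answer: 2, 6

Derivation:
Step 1: union(13, 11) -> merged; set of 13 now {11, 13}
Step 2: find(12) -> no change; set of 12 is {12}
Step 3: union(13, 8) -> merged; set of 13 now {8, 11, 13}
Step 4: find(5) -> no change; set of 5 is {5}
Step 5: find(6) -> no change; set of 6 is {6}
Step 6: find(12) -> no change; set of 12 is {12}
Step 7: union(0, 5) -> merged; set of 0 now {0, 5}
Step 8: find(5) -> no change; set of 5 is {0, 5}
Step 9: union(11, 5) -> merged; set of 11 now {0, 5, 8, 11, 13}
Step 10: find(8) -> no change; set of 8 is {0, 5, 8, 11, 13}
Step 11: find(6) -> no change; set of 6 is {6}
Step 12: union(8, 12) -> merged; set of 8 now {0, 5, 8, 11, 12, 13}
Step 13: union(5, 0) -> already same set; set of 5 now {0, 5, 8, 11, 12, 13}
Step 14: union(4, 13) -> merged; set of 4 now {0, 4, 5, 8, 11, 12, 13}
Step 15: union(2, 6) -> merged; set of 2 now {2, 6}
Step 16: union(4, 12) -> already same set; set of 4 now {0, 4, 5, 8, 11, 12, 13}
Step 17: union(2, 6) -> already same set; set of 2 now {2, 6}
Step 18: find(11) -> no change; set of 11 is {0, 4, 5, 8, 11, 12, 13}
Component of 6: {2, 6}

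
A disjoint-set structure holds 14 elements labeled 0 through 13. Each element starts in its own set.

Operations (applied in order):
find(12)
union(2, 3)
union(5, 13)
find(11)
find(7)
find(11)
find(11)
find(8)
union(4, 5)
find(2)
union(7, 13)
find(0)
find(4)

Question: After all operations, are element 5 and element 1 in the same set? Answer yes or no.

Answer: no

Derivation:
Step 1: find(12) -> no change; set of 12 is {12}
Step 2: union(2, 3) -> merged; set of 2 now {2, 3}
Step 3: union(5, 13) -> merged; set of 5 now {5, 13}
Step 4: find(11) -> no change; set of 11 is {11}
Step 5: find(7) -> no change; set of 7 is {7}
Step 6: find(11) -> no change; set of 11 is {11}
Step 7: find(11) -> no change; set of 11 is {11}
Step 8: find(8) -> no change; set of 8 is {8}
Step 9: union(4, 5) -> merged; set of 4 now {4, 5, 13}
Step 10: find(2) -> no change; set of 2 is {2, 3}
Step 11: union(7, 13) -> merged; set of 7 now {4, 5, 7, 13}
Step 12: find(0) -> no change; set of 0 is {0}
Step 13: find(4) -> no change; set of 4 is {4, 5, 7, 13}
Set of 5: {4, 5, 7, 13}; 1 is not a member.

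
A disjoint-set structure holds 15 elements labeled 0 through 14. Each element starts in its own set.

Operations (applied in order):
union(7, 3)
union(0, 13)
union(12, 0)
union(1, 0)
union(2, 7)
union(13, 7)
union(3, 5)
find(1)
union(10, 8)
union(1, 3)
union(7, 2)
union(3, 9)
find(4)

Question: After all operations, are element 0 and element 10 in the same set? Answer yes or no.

Answer: no

Derivation:
Step 1: union(7, 3) -> merged; set of 7 now {3, 7}
Step 2: union(0, 13) -> merged; set of 0 now {0, 13}
Step 3: union(12, 0) -> merged; set of 12 now {0, 12, 13}
Step 4: union(1, 0) -> merged; set of 1 now {0, 1, 12, 13}
Step 5: union(2, 7) -> merged; set of 2 now {2, 3, 7}
Step 6: union(13, 7) -> merged; set of 13 now {0, 1, 2, 3, 7, 12, 13}
Step 7: union(3, 5) -> merged; set of 3 now {0, 1, 2, 3, 5, 7, 12, 13}
Step 8: find(1) -> no change; set of 1 is {0, 1, 2, 3, 5, 7, 12, 13}
Step 9: union(10, 8) -> merged; set of 10 now {8, 10}
Step 10: union(1, 3) -> already same set; set of 1 now {0, 1, 2, 3, 5, 7, 12, 13}
Step 11: union(7, 2) -> already same set; set of 7 now {0, 1, 2, 3, 5, 7, 12, 13}
Step 12: union(3, 9) -> merged; set of 3 now {0, 1, 2, 3, 5, 7, 9, 12, 13}
Step 13: find(4) -> no change; set of 4 is {4}
Set of 0: {0, 1, 2, 3, 5, 7, 9, 12, 13}; 10 is not a member.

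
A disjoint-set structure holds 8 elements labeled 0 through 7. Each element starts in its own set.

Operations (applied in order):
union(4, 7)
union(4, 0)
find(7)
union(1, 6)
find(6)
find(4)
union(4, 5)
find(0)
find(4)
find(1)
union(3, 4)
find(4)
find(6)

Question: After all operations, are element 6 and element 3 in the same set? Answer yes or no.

Answer: no

Derivation:
Step 1: union(4, 7) -> merged; set of 4 now {4, 7}
Step 2: union(4, 0) -> merged; set of 4 now {0, 4, 7}
Step 3: find(7) -> no change; set of 7 is {0, 4, 7}
Step 4: union(1, 6) -> merged; set of 1 now {1, 6}
Step 5: find(6) -> no change; set of 6 is {1, 6}
Step 6: find(4) -> no change; set of 4 is {0, 4, 7}
Step 7: union(4, 5) -> merged; set of 4 now {0, 4, 5, 7}
Step 8: find(0) -> no change; set of 0 is {0, 4, 5, 7}
Step 9: find(4) -> no change; set of 4 is {0, 4, 5, 7}
Step 10: find(1) -> no change; set of 1 is {1, 6}
Step 11: union(3, 4) -> merged; set of 3 now {0, 3, 4, 5, 7}
Step 12: find(4) -> no change; set of 4 is {0, 3, 4, 5, 7}
Step 13: find(6) -> no change; set of 6 is {1, 6}
Set of 6: {1, 6}; 3 is not a member.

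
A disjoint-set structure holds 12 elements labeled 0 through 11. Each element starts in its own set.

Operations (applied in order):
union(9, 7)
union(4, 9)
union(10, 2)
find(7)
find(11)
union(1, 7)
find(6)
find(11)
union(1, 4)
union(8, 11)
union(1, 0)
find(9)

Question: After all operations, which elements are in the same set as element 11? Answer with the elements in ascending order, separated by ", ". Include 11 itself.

Answer: 8, 11

Derivation:
Step 1: union(9, 7) -> merged; set of 9 now {7, 9}
Step 2: union(4, 9) -> merged; set of 4 now {4, 7, 9}
Step 3: union(10, 2) -> merged; set of 10 now {2, 10}
Step 4: find(7) -> no change; set of 7 is {4, 7, 9}
Step 5: find(11) -> no change; set of 11 is {11}
Step 6: union(1, 7) -> merged; set of 1 now {1, 4, 7, 9}
Step 7: find(6) -> no change; set of 6 is {6}
Step 8: find(11) -> no change; set of 11 is {11}
Step 9: union(1, 4) -> already same set; set of 1 now {1, 4, 7, 9}
Step 10: union(8, 11) -> merged; set of 8 now {8, 11}
Step 11: union(1, 0) -> merged; set of 1 now {0, 1, 4, 7, 9}
Step 12: find(9) -> no change; set of 9 is {0, 1, 4, 7, 9}
Component of 11: {8, 11}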